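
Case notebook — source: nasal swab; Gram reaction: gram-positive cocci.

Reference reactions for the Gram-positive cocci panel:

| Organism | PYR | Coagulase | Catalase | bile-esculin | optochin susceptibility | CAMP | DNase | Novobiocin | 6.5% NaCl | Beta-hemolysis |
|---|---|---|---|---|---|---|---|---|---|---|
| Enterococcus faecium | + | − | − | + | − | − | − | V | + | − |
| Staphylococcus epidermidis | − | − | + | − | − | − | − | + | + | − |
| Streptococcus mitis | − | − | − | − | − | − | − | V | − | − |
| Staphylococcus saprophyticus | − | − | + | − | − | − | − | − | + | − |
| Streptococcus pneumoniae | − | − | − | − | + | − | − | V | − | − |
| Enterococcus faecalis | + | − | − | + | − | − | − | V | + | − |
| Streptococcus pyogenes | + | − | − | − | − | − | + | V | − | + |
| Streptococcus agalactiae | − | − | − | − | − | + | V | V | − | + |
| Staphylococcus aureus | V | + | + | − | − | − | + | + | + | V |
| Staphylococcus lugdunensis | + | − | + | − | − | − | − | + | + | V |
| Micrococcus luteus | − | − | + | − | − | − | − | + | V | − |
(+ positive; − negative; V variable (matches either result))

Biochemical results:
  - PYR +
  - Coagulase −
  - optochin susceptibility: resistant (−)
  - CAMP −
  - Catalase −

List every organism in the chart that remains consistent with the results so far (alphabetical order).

Coagulase −: excludes Staphylococcus aureus — 10 left.
Catalase −: excludes Staphylococcus epidermidis, Staphylococcus saprophyticus, Staphylococcus lugdunensis, Micrococcus luteus — 6 left.
optochin susceptibility −: excludes Streptococcus pneumoniae — 5 left.
CAMP −: excludes Streptococcus agalactiae — 4 left.
PYR +: excludes Streptococcus mitis — 3 left.

Enterococcus faecalis, Enterococcus faecium, Streptococcus pyogenes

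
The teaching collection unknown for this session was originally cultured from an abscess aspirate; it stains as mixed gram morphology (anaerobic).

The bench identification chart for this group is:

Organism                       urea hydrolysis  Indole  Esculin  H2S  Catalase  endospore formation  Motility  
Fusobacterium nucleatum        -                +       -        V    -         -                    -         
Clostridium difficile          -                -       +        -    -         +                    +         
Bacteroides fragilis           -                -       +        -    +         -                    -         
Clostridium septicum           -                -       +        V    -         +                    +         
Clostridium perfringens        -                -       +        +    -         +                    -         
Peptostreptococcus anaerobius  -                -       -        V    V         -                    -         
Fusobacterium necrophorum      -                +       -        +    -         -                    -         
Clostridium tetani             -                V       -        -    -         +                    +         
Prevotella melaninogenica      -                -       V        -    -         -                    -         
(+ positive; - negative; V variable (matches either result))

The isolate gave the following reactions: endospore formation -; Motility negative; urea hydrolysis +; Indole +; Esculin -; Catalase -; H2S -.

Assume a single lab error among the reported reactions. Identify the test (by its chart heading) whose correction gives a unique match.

urea hydrolysis

As reported, no row in the chart matches all 7 reactions.
Reversing H2S → still no organism matches.
Reversing Motility → still no organism matches.
Reversing Esculin → still no organism matches.
Reversing Catalase → still no organism matches.
Reversing endospore formation → still no organism matches.
Reversing Indole → still no organism matches.
Reversing urea hydrolysis (to -) → unique match: Fusobacterium nucleatum.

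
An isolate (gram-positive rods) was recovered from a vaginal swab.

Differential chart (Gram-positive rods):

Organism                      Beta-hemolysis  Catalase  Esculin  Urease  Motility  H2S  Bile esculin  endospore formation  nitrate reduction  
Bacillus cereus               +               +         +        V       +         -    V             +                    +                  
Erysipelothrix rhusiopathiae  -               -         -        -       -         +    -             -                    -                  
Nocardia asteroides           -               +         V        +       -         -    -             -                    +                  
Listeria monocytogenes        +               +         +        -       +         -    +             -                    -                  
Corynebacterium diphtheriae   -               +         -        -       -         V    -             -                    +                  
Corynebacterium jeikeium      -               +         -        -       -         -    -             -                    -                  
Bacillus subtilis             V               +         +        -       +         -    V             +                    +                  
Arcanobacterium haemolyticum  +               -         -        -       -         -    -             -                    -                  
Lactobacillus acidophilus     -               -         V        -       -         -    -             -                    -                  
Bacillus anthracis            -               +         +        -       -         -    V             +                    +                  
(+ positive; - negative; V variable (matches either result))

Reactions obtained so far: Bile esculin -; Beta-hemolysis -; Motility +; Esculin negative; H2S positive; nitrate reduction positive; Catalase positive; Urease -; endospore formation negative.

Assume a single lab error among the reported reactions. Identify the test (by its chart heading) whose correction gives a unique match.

Motility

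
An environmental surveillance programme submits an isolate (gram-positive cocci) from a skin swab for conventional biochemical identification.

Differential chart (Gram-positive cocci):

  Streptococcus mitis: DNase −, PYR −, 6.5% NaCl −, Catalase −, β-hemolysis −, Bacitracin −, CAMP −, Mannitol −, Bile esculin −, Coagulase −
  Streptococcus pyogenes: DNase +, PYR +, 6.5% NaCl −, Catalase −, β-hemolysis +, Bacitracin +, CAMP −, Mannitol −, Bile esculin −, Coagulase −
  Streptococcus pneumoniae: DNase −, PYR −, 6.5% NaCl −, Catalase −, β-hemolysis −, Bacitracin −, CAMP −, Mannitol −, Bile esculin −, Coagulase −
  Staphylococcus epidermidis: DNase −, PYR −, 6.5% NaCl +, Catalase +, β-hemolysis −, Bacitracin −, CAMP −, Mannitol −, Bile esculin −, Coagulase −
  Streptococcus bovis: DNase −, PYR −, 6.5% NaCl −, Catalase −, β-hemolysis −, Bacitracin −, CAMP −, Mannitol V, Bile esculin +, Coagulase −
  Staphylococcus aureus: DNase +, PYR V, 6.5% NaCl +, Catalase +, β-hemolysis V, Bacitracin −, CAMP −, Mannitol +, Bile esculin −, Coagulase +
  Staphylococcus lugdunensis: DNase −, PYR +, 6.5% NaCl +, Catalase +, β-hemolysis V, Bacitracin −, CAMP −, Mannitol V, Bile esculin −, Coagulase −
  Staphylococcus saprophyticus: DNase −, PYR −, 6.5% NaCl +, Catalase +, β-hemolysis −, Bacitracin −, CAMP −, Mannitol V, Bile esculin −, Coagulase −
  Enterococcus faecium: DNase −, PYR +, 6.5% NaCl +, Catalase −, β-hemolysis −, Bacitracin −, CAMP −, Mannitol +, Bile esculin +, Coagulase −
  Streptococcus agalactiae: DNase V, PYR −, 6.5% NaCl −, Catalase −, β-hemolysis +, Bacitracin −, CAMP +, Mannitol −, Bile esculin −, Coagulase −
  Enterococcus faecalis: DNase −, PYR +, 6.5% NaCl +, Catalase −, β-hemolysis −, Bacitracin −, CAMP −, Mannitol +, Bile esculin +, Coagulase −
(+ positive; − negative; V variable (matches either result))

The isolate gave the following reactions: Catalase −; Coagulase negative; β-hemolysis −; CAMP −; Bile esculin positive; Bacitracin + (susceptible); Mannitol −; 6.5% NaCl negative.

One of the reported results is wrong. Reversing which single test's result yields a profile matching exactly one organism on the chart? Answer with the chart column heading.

Bacitracin

As reported, no row in the chart matches all 8 reactions.
Reversing 6.5% NaCl → still no organism matches.
Reversing Catalase → still no organism matches.
Reversing Bile esculin → still no organism matches.
Reversing CAMP → still no organism matches.
Reversing β-hemolysis → still no organism matches.
Reversing Bacitracin (to −) → unique match: Streptococcus bovis.
Reversing Coagulase → still no organism matches.
Reversing Mannitol → still no organism matches.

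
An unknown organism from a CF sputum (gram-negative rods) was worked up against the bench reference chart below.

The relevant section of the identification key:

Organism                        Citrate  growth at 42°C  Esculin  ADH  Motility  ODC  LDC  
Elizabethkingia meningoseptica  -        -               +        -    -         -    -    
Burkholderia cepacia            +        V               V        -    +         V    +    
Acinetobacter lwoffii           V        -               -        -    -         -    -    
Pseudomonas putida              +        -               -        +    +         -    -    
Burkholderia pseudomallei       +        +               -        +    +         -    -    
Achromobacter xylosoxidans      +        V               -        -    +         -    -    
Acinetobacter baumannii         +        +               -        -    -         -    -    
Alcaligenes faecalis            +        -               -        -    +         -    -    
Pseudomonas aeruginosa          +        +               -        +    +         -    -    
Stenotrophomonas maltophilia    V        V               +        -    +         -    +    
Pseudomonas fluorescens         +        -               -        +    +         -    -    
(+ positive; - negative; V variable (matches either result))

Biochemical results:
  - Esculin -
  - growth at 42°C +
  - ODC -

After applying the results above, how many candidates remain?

ODC -: all 11 remaining candidates are consistent.
Esculin -: excludes Elizabethkingia meningoseptica, Stenotrophomonas maltophilia — 9 left.
growth at 42°C +: excludes Acinetobacter lwoffii, Pseudomonas putida, Alcaligenes faecalis, Pseudomonas fluorescens — 5 left.
Still consistent: Achromobacter xylosoxidans, Acinetobacter baumannii, Burkholderia cepacia, Burkholderia pseudomallei, Pseudomonas aeruginosa.

5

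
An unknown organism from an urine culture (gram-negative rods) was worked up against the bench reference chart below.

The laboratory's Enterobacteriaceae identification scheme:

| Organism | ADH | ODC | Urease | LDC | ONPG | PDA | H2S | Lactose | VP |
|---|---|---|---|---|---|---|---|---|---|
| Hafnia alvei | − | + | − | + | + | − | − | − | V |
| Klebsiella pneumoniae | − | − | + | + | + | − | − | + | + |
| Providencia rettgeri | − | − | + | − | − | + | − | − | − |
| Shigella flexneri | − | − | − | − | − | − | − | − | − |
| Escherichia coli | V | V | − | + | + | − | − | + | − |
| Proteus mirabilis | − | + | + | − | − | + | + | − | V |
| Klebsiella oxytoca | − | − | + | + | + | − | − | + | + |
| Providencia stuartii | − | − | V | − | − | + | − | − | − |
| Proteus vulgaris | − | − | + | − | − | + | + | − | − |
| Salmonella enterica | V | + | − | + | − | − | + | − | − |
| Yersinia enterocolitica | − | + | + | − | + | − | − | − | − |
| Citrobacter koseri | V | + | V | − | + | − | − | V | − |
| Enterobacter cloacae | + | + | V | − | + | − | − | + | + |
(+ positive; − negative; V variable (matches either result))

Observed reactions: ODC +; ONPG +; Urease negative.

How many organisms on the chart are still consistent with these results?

4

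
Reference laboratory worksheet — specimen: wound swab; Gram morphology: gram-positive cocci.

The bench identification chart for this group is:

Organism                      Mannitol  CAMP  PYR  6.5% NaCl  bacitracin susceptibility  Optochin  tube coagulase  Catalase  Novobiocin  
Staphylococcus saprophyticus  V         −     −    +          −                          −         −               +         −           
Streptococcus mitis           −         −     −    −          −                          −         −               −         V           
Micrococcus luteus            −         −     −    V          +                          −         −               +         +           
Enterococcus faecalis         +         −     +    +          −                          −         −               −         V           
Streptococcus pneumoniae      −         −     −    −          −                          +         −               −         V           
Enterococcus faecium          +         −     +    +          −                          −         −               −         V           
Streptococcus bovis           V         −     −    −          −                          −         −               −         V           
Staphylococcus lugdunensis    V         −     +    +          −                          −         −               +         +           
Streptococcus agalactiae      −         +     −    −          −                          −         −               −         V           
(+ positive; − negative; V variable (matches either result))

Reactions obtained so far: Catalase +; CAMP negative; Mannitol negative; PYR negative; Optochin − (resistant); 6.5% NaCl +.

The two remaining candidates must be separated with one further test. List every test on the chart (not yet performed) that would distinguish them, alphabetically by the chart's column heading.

bacitracin susceptibility, Novobiocin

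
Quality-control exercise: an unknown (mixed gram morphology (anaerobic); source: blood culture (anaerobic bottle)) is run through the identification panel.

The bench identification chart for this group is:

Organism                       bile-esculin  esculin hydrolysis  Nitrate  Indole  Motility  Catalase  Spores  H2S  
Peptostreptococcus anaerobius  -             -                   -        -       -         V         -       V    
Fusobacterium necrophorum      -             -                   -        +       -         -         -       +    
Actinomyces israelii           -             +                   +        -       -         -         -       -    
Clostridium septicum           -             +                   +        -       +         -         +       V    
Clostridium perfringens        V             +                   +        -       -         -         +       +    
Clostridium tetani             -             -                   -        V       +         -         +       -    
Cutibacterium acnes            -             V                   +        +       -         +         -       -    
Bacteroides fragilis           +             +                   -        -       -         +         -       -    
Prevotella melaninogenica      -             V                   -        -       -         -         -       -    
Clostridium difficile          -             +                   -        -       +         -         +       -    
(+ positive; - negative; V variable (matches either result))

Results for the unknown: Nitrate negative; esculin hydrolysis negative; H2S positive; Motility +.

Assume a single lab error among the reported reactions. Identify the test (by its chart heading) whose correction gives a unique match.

H2S

As reported, no row in the chart matches all 4 reactions.
Reversing Motility → 2 organisms match (not unique).
Reversing Nitrate → still no organism matches.
Reversing esculin hydrolysis → still no organism matches.
Reversing H2S (to -) → unique match: Clostridium tetani.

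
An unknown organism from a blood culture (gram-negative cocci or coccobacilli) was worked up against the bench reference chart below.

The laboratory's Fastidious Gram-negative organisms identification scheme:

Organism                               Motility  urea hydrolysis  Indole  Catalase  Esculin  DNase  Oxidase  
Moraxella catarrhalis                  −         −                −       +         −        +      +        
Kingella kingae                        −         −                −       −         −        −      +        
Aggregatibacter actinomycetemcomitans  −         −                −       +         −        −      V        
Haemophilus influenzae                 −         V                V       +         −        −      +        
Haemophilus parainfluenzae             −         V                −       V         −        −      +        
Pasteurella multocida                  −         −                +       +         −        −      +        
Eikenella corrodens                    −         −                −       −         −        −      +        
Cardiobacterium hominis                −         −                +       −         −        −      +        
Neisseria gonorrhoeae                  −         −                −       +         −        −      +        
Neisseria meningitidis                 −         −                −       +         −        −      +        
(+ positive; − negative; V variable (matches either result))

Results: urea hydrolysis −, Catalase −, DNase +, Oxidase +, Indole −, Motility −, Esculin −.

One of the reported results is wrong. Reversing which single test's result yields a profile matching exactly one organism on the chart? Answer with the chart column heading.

As reported, no row in the chart matches all 7 reactions.
Reversing Catalase (to +) → unique match: Moraxella catarrhalis.
Reversing Esculin → still no organism matches.
Reversing DNase → 3 organisms match (not unique).
Reversing urea hydrolysis → still no organism matches.
Reversing Motility → still no organism matches.
Reversing Oxidase → still no organism matches.
Reversing Indole → still no organism matches.

Catalase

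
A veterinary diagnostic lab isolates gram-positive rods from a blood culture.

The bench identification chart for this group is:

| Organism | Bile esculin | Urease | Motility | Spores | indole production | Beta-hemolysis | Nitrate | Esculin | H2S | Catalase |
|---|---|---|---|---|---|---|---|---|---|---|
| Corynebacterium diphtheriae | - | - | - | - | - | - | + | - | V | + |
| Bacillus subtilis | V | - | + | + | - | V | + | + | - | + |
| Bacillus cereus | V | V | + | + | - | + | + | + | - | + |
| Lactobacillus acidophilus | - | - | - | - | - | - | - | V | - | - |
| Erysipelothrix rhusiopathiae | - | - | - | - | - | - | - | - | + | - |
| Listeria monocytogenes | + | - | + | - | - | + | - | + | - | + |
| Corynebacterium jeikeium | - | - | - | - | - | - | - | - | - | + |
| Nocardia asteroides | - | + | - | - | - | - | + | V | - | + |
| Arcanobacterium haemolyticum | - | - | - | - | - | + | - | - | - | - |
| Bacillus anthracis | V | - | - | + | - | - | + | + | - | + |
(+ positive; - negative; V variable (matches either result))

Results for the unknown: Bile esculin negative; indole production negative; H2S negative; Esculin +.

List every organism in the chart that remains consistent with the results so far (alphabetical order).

Esculin +: excludes Corynebacterium diphtheriae, Erysipelothrix rhusiopathiae, Corynebacterium jeikeium, Arcanobacterium haemolyticum — 6 left.
indole production -: all 6 remaining candidates are consistent.
H2S -: all 6 remaining candidates are consistent.
Bile esculin -: excludes Listeria monocytogenes — 5 left.

Bacillus anthracis, Bacillus cereus, Bacillus subtilis, Lactobacillus acidophilus, Nocardia asteroides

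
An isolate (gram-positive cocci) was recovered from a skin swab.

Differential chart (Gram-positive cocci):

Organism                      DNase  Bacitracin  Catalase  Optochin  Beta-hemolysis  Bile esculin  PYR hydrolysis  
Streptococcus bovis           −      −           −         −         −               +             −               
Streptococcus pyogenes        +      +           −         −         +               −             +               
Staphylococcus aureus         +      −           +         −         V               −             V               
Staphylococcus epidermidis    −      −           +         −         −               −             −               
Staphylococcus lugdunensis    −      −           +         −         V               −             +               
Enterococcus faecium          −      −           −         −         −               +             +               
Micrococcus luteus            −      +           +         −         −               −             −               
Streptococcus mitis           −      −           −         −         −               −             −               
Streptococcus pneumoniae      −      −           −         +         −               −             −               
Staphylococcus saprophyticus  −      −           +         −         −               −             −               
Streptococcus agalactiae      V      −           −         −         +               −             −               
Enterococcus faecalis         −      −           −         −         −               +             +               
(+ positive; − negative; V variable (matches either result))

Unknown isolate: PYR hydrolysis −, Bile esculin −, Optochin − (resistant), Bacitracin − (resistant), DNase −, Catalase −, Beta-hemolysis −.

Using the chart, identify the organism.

PYR hydrolysis −: excludes Streptococcus pyogenes, Staphylococcus lugdunensis, Enterococcus faecium, Enterococcus faecalis — 8 left.
Catalase −: excludes Staphylococcus aureus, Staphylococcus epidermidis, Micrococcus luteus, Staphylococcus saprophyticus — 4 left.
Bile esculin −: excludes Streptococcus bovis — 3 left.
Beta-hemolysis −: excludes Streptococcus agalactiae — 2 left.
Optochin −: excludes Streptococcus pneumoniae — 1 left.
Bacitracin −: the one remaining candidate is consistent.
DNase −: the one remaining candidate is consistent.

Streptococcus mitis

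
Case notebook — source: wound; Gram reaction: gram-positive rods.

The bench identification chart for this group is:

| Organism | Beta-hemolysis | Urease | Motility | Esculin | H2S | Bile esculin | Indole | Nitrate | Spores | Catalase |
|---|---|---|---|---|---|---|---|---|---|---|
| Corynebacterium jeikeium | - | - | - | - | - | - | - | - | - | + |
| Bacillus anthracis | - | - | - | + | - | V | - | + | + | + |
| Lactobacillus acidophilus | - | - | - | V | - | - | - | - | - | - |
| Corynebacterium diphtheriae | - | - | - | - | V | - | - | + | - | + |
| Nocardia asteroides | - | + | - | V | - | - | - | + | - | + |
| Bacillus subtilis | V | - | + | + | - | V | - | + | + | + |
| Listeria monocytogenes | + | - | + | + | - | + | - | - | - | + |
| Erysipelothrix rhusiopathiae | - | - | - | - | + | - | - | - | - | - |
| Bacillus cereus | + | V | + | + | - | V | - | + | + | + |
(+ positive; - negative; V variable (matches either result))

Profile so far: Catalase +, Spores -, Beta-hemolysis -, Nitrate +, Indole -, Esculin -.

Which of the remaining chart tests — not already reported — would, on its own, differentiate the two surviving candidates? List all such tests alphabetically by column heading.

Esculin -: excludes Bacillus anthracis, Bacillus subtilis, Listeria monocytogenes, Bacillus cereus — 5 left.
Beta-hemolysis -: all 5 remaining candidates are consistent.
Catalase +: excludes Lactobacillus acidophilus, Erysipelothrix rhusiopathiae — 3 left.
Spores -: all 3 remaining candidates are consistent.
Indole -: all 3 remaining candidates are consistent.
Nitrate +: excludes Corynebacterium jeikeium — 2 left.
Two candidates remain: Corynebacterium diphtheriae and Nocardia asteroides.
  Urease: Corynebacterium diphtheriae -, Nocardia asteroides + — discriminates.
  Motility: - vs - — same for both, does not separate.
  H2S: V vs - — variable for at least one, does not separate.
  Bile esculin: - vs - — same for both, does not separate.

Urease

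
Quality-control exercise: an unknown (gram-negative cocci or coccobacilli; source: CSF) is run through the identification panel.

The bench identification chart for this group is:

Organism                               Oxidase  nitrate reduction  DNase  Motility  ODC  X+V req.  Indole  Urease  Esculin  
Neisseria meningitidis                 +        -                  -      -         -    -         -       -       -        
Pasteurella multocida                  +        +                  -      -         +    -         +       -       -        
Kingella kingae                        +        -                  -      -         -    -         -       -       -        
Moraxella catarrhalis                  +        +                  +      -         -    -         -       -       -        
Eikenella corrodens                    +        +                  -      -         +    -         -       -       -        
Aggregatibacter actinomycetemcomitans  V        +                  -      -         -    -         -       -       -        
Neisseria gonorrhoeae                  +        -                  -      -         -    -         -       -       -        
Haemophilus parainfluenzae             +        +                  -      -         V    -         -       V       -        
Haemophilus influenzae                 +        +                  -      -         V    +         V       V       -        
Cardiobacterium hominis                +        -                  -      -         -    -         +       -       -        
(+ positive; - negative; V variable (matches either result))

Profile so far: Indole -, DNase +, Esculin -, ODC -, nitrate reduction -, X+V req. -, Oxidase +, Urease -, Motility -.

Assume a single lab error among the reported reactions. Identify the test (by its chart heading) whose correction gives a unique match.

As reported, no row in the chart matches all 9 reactions.
Reversing Oxidase → still no organism matches.
Reversing Urease → still no organism matches.
Reversing DNase → 3 organisms match (not unique).
Reversing nitrate reduction (to +) → unique match: Moraxella catarrhalis.
Reversing Indole → still no organism matches.
Reversing Motility → still no organism matches.
Reversing ODC → still no organism matches.
Reversing X+V req. → still no organism matches.
Reversing Esculin → still no organism matches.

nitrate reduction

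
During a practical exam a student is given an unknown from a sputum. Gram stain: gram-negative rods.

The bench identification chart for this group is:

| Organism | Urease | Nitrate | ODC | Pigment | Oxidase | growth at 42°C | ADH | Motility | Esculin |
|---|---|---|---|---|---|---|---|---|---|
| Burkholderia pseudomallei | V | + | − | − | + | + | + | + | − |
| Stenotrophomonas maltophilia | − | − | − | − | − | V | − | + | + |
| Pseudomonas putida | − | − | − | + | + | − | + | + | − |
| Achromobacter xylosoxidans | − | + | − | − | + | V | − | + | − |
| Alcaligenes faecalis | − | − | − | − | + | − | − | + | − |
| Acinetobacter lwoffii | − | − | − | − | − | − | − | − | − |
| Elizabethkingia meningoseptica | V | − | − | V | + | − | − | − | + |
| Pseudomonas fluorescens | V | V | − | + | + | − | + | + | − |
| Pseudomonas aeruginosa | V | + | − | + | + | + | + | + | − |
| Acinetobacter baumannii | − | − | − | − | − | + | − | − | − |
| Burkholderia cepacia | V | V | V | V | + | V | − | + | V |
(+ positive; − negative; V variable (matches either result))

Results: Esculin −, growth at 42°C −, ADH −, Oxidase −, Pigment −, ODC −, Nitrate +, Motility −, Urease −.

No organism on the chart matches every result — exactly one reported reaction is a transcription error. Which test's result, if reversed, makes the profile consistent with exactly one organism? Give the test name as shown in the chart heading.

Nitrate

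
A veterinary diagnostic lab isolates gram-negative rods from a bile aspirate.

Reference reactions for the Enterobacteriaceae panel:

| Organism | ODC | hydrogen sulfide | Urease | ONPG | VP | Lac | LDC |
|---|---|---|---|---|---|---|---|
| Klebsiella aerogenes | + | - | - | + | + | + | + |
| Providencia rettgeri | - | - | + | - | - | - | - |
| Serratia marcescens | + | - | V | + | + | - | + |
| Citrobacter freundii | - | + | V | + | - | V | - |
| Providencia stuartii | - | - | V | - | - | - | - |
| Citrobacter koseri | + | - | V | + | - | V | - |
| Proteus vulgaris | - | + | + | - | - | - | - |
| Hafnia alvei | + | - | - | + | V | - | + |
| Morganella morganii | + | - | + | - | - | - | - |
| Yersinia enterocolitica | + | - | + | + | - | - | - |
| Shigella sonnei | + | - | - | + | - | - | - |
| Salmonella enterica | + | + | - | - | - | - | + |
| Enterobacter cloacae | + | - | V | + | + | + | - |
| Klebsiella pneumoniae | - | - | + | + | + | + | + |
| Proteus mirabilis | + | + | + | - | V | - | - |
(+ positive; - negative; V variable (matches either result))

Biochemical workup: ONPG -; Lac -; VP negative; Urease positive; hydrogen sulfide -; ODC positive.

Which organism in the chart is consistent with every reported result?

ONPG -: excludes 9 organisms — 6 left.
VP -: all 6 remaining candidates are consistent.
Lac -: all 6 remaining candidates are consistent.
Urease +: excludes Salmonella enterica — 5 left.
ODC +: excludes Providencia rettgeri, Providencia stuartii, Proteus vulgaris — 2 left.
hydrogen sulfide -: excludes Proteus mirabilis — 1 left.

Morganella morganii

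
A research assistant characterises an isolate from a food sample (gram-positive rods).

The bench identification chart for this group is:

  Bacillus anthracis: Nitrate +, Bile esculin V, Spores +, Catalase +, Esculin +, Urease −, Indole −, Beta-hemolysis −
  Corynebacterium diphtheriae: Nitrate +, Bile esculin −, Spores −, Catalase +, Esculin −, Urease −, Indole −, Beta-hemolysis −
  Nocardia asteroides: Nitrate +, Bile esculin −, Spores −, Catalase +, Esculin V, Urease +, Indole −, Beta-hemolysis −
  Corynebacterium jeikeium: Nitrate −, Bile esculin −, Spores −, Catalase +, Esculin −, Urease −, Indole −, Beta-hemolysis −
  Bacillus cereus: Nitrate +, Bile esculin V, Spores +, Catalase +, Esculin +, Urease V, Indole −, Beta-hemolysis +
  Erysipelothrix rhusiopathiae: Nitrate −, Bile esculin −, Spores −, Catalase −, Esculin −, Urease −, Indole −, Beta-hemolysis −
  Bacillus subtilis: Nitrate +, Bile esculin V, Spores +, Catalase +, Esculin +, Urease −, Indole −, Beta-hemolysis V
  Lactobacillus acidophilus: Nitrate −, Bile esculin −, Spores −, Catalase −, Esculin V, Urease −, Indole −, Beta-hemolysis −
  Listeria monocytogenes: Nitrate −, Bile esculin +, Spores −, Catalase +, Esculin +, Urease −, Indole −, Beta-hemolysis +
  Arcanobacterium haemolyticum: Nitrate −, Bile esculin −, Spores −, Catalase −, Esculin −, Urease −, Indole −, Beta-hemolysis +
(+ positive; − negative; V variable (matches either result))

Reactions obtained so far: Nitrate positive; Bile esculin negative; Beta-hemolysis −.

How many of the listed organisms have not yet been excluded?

4

Nitrate +: excludes 5 organisms — 5 left.
Bile esculin −: all 5 remaining candidates are consistent.
Beta-hemolysis −: excludes Bacillus cereus — 4 left.
Still consistent: Bacillus anthracis, Bacillus subtilis, Corynebacterium diphtheriae, Nocardia asteroides.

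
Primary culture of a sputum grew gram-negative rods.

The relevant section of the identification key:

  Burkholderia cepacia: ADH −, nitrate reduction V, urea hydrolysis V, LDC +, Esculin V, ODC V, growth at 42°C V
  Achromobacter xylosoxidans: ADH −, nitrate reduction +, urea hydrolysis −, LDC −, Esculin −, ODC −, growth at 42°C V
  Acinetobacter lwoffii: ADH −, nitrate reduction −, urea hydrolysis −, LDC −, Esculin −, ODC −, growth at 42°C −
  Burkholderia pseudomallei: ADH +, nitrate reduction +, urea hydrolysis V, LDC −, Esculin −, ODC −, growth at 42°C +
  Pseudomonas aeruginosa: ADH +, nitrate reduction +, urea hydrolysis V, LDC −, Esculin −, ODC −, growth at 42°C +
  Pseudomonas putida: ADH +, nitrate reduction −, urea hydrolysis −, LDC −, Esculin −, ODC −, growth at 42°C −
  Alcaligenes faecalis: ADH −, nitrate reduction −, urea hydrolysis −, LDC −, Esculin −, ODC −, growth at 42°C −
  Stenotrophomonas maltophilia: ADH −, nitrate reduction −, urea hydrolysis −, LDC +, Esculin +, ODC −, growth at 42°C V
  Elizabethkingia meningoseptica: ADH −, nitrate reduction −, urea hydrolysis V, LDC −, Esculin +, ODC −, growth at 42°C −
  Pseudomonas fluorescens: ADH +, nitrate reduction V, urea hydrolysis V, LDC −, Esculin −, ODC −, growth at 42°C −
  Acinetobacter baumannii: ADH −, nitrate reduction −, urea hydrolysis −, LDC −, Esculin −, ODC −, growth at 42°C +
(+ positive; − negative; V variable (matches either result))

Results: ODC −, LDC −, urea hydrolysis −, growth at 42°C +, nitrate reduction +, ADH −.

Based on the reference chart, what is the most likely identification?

Achromobacter xylosoxidans

ODC −: all 11 remaining candidates are consistent.
growth at 42°C +: excludes 5 organisms — 6 left.
urea hydrolysis −: all 6 remaining candidates are consistent.
LDC −: excludes Burkholderia cepacia, Stenotrophomonas maltophilia — 4 left.
ADH −: excludes Burkholderia pseudomallei, Pseudomonas aeruginosa — 2 left.
nitrate reduction +: excludes Acinetobacter baumannii — 1 left.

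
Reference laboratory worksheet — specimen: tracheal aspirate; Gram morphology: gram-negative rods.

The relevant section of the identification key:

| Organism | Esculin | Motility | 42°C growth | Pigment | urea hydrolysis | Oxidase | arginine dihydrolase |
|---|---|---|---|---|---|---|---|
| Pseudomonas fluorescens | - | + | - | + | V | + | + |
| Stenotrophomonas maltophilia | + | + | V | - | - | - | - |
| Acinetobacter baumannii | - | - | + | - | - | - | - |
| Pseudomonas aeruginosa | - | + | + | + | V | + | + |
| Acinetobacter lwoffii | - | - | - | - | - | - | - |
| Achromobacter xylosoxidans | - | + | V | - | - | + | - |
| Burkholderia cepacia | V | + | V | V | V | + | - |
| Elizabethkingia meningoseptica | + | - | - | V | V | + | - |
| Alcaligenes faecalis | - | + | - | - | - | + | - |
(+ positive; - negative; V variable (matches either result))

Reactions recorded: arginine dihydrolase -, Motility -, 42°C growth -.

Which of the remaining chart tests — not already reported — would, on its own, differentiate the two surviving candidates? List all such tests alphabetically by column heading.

arginine dihydrolase -: excludes Pseudomonas fluorescens, Pseudomonas aeruginosa — 7 left.
42°C growth -: excludes Acinetobacter baumannii — 6 left.
Motility -: excludes Stenotrophomonas maltophilia, Achromobacter xylosoxidans, Burkholderia cepacia, Alcaligenes faecalis — 2 left.
Two candidates remain: Acinetobacter lwoffii and Elizabethkingia meningoseptica.
  Esculin: Acinetobacter lwoffii -, Elizabethkingia meningoseptica + — discriminates.
  Pigment: - vs V — variable for at least one, does not separate.
  urea hydrolysis: - vs V — variable for at least one, does not separate.
  Oxidase: Acinetobacter lwoffii -, Elizabethkingia meningoseptica + — discriminates.

Esculin, Oxidase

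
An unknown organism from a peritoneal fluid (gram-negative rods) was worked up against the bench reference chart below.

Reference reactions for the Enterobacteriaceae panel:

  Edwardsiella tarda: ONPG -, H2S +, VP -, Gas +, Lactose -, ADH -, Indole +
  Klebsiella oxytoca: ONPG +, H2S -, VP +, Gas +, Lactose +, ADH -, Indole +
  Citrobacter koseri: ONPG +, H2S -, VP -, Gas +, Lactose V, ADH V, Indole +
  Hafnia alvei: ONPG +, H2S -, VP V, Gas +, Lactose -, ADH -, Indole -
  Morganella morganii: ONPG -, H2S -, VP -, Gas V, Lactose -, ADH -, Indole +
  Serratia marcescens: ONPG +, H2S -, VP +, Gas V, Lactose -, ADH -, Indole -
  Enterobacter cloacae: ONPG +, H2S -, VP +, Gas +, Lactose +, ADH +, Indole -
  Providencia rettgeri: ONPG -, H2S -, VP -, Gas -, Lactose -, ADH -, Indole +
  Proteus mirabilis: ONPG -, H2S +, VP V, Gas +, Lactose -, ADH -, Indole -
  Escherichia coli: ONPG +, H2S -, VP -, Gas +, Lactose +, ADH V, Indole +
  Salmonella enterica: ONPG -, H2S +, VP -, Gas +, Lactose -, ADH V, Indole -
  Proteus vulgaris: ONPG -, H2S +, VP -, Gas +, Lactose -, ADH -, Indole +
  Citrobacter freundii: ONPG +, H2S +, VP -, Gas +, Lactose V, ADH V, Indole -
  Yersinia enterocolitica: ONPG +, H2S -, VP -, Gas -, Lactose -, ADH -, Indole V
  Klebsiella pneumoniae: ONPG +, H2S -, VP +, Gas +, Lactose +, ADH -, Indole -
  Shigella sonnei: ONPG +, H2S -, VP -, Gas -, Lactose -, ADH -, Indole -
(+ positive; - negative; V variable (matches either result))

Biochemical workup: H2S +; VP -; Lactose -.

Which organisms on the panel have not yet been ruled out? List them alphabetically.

VP -: excludes Klebsiella oxytoca, Serratia marcescens, Enterobacter cloacae, Klebsiella pneumoniae — 12 left.
Lactose -: excludes Escherichia coli — 11 left.
H2S +: excludes 6 organisms — 5 left.

Citrobacter freundii, Edwardsiella tarda, Proteus mirabilis, Proteus vulgaris, Salmonella enterica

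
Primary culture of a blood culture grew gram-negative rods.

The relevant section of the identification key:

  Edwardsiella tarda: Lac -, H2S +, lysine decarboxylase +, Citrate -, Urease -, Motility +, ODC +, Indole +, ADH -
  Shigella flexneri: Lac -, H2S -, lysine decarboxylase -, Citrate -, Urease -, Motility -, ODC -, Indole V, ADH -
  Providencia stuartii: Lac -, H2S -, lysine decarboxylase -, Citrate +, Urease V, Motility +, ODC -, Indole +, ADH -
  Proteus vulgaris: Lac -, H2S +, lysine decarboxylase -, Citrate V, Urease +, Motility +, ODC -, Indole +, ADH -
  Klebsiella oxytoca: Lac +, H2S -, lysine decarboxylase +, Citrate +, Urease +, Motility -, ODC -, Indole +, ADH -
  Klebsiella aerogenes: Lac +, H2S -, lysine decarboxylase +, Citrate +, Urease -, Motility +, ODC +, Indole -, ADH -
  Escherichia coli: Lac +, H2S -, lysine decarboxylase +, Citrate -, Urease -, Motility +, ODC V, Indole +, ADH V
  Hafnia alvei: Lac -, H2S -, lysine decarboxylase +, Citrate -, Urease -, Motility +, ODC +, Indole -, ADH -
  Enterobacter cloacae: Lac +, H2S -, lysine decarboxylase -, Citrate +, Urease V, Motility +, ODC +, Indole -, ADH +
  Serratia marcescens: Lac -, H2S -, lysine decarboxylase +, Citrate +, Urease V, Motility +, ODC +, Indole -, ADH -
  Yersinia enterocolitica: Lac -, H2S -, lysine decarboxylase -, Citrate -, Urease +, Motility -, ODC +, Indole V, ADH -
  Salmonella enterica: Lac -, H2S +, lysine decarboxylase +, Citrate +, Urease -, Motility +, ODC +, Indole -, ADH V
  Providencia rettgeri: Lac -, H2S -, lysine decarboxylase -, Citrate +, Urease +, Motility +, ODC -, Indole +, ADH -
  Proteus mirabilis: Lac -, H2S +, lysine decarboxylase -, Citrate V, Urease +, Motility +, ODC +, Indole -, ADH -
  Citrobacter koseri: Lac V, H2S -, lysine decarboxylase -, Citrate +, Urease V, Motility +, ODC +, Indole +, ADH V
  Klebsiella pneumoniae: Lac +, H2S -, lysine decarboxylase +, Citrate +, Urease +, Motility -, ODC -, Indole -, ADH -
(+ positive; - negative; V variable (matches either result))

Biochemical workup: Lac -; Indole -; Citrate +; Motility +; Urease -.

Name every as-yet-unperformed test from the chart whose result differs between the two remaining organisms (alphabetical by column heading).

Urease -: excludes 6 organisms — 10 left.
Indole -: excludes Edwardsiella tarda, Providencia stuartii, Escherichia coli, Citrobacter koseri — 6 left.
Citrate +: excludes Shigella flexneri, Hafnia alvei — 4 left.
Motility +: all 4 remaining candidates are consistent.
Lac -: excludes Klebsiella aerogenes, Enterobacter cloacae — 2 left.
Two candidates remain: Salmonella enterica and Serratia marcescens.
  H2S: Salmonella enterica +, Serratia marcescens - — discriminates.
  lysine decarboxylase: + vs + — same for both, does not separate.
  ODC: + vs + — same for both, does not separate.
  ADH: V vs - — variable for at least one, does not separate.

H2S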